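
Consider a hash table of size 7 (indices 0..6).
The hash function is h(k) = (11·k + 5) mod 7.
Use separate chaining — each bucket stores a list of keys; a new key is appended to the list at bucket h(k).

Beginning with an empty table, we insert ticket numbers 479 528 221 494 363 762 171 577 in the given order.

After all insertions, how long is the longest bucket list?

Insert 479: h=3, bucket 3 empty -> new chain.
Insert 528: h=3, bucket 3 nonempty -> append to chain.
Insert 221: h=0, bucket 0 empty -> new chain.
Insert 494: h=0, bucket 0 nonempty -> append to chain.
Insert 363: h=1, bucket 1 empty -> new chain.
Insert 762: h=1, bucket 1 nonempty -> append to chain.
Insert 171: h=3, bucket 3 nonempty -> append to chain.
Insert 577: h=3, bucket 3 nonempty -> append to chain.
Final buckets:
0: 221 -> 494
1: 363 -> 762
2: .
3: 479 -> 528 -> 171 -> 577
4: .
5: .
6: .

4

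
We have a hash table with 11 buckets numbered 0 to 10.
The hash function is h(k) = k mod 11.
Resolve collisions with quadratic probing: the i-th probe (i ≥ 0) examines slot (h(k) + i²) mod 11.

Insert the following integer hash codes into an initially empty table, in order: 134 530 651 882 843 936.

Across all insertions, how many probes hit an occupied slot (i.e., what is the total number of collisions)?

134 hashes to 2; slot 2 is free -> place at 2.
530 hashes to 2; 2 taken -> place at 3.
651 hashes to 2; 2,3 taken -> place at 6.
882 hashes to 2; 2,3,6 taken -> place at 0.
843 hashes to 7; slot 7 is free -> place at 7.
936 hashes to 1; slot 1 is free -> place at 1.
Table: [882, 936, 134, 530, ∅, ∅, 651, 843, ∅, ∅, ∅]

6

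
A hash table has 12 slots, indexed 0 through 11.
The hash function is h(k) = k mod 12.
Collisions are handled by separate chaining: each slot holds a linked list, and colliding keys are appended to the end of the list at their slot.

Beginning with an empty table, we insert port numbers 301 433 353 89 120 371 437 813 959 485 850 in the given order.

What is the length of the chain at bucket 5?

4

Insert 301: h=1, bucket 1 empty → new chain.
Insert 433: h=1, bucket 1 nonempty → append to chain.
Insert 353: h=5, bucket 5 empty → new chain.
Insert 89: h=5, bucket 5 nonempty → append to chain.
Insert 120: h=0, bucket 0 empty → new chain.
Insert 371: h=11, bucket 11 empty → new chain.
Insert 437: h=5, bucket 5 nonempty → append to chain.
Insert 813: h=9, bucket 9 empty → new chain.
Insert 959: h=11, bucket 11 nonempty → append to chain.
Insert 485: h=5, bucket 5 nonempty → append to chain.
Insert 850: h=10, bucket 10 empty → new chain.
Final buckets:
0: 120
1: 301 -> 433
2: ∅
3: ∅
4: ∅
5: 353 -> 89 -> 437 -> 485
6: ∅
7: ∅
8: ∅
9: 813
10: 850
11: 371 -> 959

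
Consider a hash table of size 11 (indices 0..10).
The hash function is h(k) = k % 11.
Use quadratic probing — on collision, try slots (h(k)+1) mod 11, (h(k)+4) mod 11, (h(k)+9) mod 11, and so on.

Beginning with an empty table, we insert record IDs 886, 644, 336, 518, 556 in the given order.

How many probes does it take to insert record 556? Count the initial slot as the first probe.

Insert 886: h=6, slot 6 empty => index 6.
Insert 644: h=6, slot 6 occupied => index 7.
Insert 336: h=6, slots 6,7 occupied => index 10.
Insert 518: h=1, slot 1 empty => index 1.
Insert 556: h=6, slots 6,7,10 occupied => index 4.
Table: [-, 518, -, -, 556, -, 886, 644, -, -, 336]

4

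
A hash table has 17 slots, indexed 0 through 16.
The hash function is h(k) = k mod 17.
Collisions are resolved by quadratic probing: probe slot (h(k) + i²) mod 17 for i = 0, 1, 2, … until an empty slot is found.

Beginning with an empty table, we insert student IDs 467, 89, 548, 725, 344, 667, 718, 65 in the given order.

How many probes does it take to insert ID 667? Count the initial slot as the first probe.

5

467 hashes to 8; slot 8 is free -> place at 8.
89 hashes to 4; slot 4 is free -> place at 4.
548 hashes to 4; 4 taken -> place at 5.
725 hashes to 11; slot 11 is free -> place at 11.
344 hashes to 4; 4,5,8 taken -> place at 13.
667 hashes to 4; 4,5,8,13 taken -> place at 3.
718 hashes to 4; 4,5,8,13,3 taken -> place at 12.
65 hashes to 14; slot 14 is free -> place at 14.
Table: [∅, ∅, ∅, 667, 89, 548, ∅, ∅, 467, ∅, ∅, 725, 718, 344, 65, ∅, ∅]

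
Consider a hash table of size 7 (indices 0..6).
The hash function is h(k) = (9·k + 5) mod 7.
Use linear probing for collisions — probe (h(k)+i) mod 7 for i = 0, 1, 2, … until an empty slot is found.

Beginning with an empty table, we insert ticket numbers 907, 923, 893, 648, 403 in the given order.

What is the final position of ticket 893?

0

907: h=6 -> slot 6
923: h=3 -> slot 3
893: h=6, probe 6,0 -> slot 0
648: h=6, probe 6,0,1 -> slot 1
403: h=6, probe 6,0,1,2 -> slot 2
Table: [893, 648, 403, 923, ∅, ∅, 907]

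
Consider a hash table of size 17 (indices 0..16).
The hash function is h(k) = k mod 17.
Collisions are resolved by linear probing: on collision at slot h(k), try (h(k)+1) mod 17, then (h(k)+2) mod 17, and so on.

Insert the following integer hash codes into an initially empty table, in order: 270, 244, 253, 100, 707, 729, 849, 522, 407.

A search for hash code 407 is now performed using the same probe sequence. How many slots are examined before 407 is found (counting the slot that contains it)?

Insert 270: h=15, slot 15 empty -> index 15.
Insert 244: h=6, slot 6 empty -> index 6.
Insert 253: h=15, slot 15 occupied -> index 16.
Insert 100: h=15, slots 15,16 occupied -> index 0.
Insert 707: h=10, slot 10 empty -> index 10.
Insert 729: h=15, slots 15,16,0 occupied -> index 1.
Insert 849: h=16, slots 16,0,1 occupied -> index 2.
Insert 522: h=12, slot 12 empty -> index 12.
Insert 407: h=16, slots 16,0,1,2 occupied -> index 3.
Table: [100, 729, 849, 407, —, —, 244, —, —, —, 707, —, 522, —, —, 270, 253]
Lookup 407: h=16, probe 16,0,1,2,3 → found at 3.

5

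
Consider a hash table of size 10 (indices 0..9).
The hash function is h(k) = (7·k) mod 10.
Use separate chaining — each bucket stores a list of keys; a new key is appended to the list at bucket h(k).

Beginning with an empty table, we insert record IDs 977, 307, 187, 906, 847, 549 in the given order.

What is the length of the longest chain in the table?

Insert 977: h=9, bucket 9 empty -> new chain.
Insert 307: h=9, bucket 9 nonempty -> append to chain.
Insert 187: h=9, bucket 9 nonempty -> append to chain.
Insert 906: h=2, bucket 2 empty -> new chain.
Insert 847: h=9, bucket 9 nonempty -> append to chain.
Insert 549: h=3, bucket 3 empty -> new chain.
Final buckets:
0: .
1: .
2: 906
3: 549
4: .
5: .
6: .
7: .
8: .
9: 977 -> 307 -> 187 -> 847

4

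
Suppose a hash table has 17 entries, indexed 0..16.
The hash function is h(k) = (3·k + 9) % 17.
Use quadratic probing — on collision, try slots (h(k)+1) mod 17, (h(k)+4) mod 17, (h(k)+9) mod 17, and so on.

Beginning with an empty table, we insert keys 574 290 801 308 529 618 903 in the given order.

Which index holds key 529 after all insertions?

2

Insert 574: h=14, slot 14 empty => index 14.
Insert 290: h=12, slot 12 empty => index 12.
Insert 801: h=15, slot 15 empty => index 15.
Insert 308: h=15, slot 15 occupied => index 16.
Insert 529: h=15, slots 15,16 occupied => index 2.
Insert 618: h=10, slot 10 empty => index 10.
Insert 903: h=15, slots 15,16,2 occupied => index 7.
Table: [_, _, 529, _, _, _, _, 903, _, _, 618, _, 290, _, 574, 801, 308]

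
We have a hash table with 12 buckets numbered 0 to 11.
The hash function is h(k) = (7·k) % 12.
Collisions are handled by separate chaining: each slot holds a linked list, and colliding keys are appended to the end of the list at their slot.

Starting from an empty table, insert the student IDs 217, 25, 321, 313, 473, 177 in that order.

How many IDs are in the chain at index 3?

Insert 217: h=7, bucket 7 empty -> new chain.
Insert 25: h=7, bucket 7 nonempty -> append to chain.
Insert 321: h=3, bucket 3 empty -> new chain.
Insert 313: h=7, bucket 7 nonempty -> append to chain.
Insert 473: h=11, bucket 11 empty -> new chain.
Insert 177: h=3, bucket 3 nonempty -> append to chain.
Final buckets:
0: ∅
1: ∅
2: ∅
3: 321 -> 177
4: ∅
5: ∅
6: ∅
7: 217 -> 25 -> 313
8: ∅
9: ∅
10: ∅
11: 473

2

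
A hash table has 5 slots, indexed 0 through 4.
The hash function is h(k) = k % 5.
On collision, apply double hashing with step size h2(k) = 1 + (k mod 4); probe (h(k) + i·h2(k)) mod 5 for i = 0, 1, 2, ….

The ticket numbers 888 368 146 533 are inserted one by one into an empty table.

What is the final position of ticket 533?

Insert 888: h=3, slot 3 empty => index 3.
Insert 368: h=3, h2=1, slot 3 occupied => index 4.
Insert 146: h=1, slot 1 empty => index 1.
Insert 533: h=3, h2=2, slot 3 occupied => index 0.
Table: [533, 146, ., 888, 368]

0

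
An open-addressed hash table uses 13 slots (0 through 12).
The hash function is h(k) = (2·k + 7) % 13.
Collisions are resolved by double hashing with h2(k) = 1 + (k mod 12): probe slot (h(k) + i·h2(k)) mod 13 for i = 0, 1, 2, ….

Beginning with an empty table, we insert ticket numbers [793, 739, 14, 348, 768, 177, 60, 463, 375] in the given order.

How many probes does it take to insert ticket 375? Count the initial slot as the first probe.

4

793: h=7 → slot 7
739: h=3 → slot 3
14: h=9 → slot 9
348: h=1 → slot 1
768: h=9, h2=1, probe 9,10 → slot 10
177: h=10, h2=10, probe 10,7,4 → slot 4
60: h=10, h2=1, probe 10,11 → slot 11
463: h=10, h2=8, probe 10,5 → slot 5
375: h=3, h2=4, probe 3,7,11,2 → slot 2
Table: [∅, 348, 375, 739, 177, 463, ∅, 793, ∅, 14, 768, 60, ∅]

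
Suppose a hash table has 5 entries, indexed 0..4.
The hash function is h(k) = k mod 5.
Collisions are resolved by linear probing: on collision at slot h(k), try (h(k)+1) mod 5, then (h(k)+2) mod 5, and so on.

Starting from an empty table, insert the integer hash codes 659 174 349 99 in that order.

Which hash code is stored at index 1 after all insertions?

659: h=4 → slot 4
174: h=4, probe 4,0 → slot 0
349: h=4, probe 4,0,1 → slot 1
99: h=4, probe 4,0,1,2 → slot 2
Table: [174, 349, 99, -, 659]

349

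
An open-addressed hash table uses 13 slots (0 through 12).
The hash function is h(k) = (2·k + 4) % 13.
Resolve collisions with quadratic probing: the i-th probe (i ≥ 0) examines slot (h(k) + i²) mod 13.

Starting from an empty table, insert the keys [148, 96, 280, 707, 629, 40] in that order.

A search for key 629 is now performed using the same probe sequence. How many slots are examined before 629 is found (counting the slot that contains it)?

5

Insert 148: h=1, slot 1 empty => index 1.
Insert 96: h=1, slot 1 occupied => index 2.
Insert 280: h=5, slot 5 empty => index 5.
Insert 707: h=1, slots 1,2,5 occupied => index 10.
Insert 629: h=1, slots 1,2,5,10 occupied => index 4.
Insert 40: h=6, slot 6 empty => index 6.
Table: [—, 148, 96, —, 629, 280, 40, —, —, —, 707, —, —]
Lookup 629: h=1, probe 1,2,5,10,4 → found at 4.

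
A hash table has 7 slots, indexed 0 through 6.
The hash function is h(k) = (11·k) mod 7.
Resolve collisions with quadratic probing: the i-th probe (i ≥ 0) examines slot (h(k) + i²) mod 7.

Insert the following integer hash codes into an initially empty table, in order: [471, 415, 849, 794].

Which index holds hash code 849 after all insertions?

5

471: h=1 -> slot 1
415: h=1, probe 1,2 -> slot 2
849: h=1, probe 1,2,5 -> slot 5
794: h=5, probe 5,6 -> slot 6
Table: [∅, 471, 415, ∅, ∅, 849, 794]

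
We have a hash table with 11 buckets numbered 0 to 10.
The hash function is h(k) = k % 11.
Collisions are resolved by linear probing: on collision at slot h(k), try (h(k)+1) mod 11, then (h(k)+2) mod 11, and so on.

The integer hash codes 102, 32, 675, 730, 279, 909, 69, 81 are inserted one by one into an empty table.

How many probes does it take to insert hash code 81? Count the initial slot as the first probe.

102: h=3 => slot 3
32: h=10 => slot 10
675: h=4 => slot 4
730: h=4, probe 4,5 => slot 5
279: h=4, probe 4,5,6 => slot 6
909: h=7 => slot 7
69: h=3, probe 3,4,5,6,7,8 => slot 8
81: h=4, probe 4,5,6,7,8,9 => slot 9
Table: [_, _, _, 102, 675, 730, 279, 909, 69, 81, 32]

6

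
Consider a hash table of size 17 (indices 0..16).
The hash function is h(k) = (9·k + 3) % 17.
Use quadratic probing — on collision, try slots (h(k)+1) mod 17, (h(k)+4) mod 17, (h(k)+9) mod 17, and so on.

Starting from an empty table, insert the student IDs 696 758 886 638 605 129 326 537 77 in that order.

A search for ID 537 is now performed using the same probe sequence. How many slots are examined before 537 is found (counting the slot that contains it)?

4

Insert 696: h=11, slot 11 empty → index 11.
Insert 758: h=8, slot 8 empty → index 8.
Insert 886: h=4, slot 4 empty → index 4.
Insert 638: h=16, slot 16 empty → index 16.
Insert 605: h=8, slot 8 occupied → index 9.
Insert 129: h=8, slots 8,9 occupied → index 12.
Insert 326: h=13, slot 13 empty → index 13.
Insert 537: h=8, slots 8,9,12 occupied → index 0.
Insert 77: h=16, slots 16,0 occupied → index 3.
Table: [537, _, _, 77, 886, _, _, _, 758, 605, _, 696, 129, 326, _, _, 638]
Lookup 537: h=8, probe 8,9,12,0 → found at 0.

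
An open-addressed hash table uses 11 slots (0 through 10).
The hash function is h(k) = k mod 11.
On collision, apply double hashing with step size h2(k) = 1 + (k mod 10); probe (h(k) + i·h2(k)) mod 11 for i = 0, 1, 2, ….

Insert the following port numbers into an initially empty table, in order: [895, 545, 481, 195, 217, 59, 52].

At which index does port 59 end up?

895 hashes to 4; slot 4 is free -> place at 4.
545 hashes to 6; slot 6 is free -> place at 6.
481 hashes to 8; slot 8 is free -> place at 8.
195 hashes to 8, h2=6; 8 taken -> place at 3.
217 hashes to 8, h2=8; 8 taken -> place at 5.
59 hashes to 4, h2=10; 4,3 taken -> place at 2.
52 hashes to 8, h2=3; 8 taken -> place at 0.
Table: [52, ., 59, 195, 895, 217, 545, ., 481, ., .]

2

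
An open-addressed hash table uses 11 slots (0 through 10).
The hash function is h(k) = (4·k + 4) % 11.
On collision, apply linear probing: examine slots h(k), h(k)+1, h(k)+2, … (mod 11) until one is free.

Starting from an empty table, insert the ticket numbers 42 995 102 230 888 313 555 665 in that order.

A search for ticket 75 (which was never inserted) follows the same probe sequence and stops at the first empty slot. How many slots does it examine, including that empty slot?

Insert 42: h=7, slot 7 empty -> index 7.
Insert 995: h=2, slot 2 empty -> index 2.
Insert 102: h=5, slot 5 empty -> index 5.
Insert 230: h=0, slot 0 empty -> index 0.
Insert 888: h=3, slot 3 empty -> index 3.
Insert 313: h=2, slots 2,3 occupied -> index 4.
Insert 555: h=2, slots 2,3,4,5 occupied -> index 6.
Insert 665: h=2, slots 2,3,4,5,6,7 occupied -> index 8.
Table: [230, ∅, 995, 888, 313, 102, 555, 42, 665, ∅, ∅]
Lookup 75: h=7, probe 7,8,9 → slot 9 empty, not found.

3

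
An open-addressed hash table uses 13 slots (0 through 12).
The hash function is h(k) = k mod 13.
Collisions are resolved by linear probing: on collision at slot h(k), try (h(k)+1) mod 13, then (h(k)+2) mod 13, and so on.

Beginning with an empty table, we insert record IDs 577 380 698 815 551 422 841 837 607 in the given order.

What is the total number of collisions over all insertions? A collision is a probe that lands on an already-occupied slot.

11

Insert 577: h=5, slot 5 empty → index 5.
Insert 380: h=3, slot 3 empty → index 3.
Insert 698: h=9, slot 9 empty → index 9.
Insert 815: h=9, slot 9 occupied → index 10.
Insert 551: h=5, slot 5 occupied → index 6.
Insert 422: h=6, slot 6 occupied → index 7.
Insert 841: h=9, slots 9,10 occupied → index 11.
Insert 837: h=5, slots 5,6,7 occupied → index 8.
Insert 607: h=9, slots 9,10,11 occupied → index 12.
Table: [., ., ., 380, ., 577, 551, 422, 837, 698, 815, 841, 607]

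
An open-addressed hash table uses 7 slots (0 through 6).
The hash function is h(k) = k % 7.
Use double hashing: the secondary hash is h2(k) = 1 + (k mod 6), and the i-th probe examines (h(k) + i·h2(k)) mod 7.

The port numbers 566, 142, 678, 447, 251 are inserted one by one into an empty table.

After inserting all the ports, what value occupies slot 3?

447

566: h=6 → slot 6
142: h=2 → slot 2
678: h=6, h2=1, probe 6,0 → slot 0
447: h=6, h2=4, probe 6,3 → slot 3
251: h=6, h2=6, probe 6,5 → slot 5
Table: [678, ∅, 142, 447, ∅, 251, 566]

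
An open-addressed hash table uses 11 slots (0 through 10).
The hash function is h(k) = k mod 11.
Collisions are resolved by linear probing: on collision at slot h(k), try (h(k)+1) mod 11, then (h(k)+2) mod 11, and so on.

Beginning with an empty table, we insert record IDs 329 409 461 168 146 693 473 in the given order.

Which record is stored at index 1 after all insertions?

Insert 329: h=10, slot 10 empty -> index 10.
Insert 409: h=2, slot 2 empty -> index 2.
Insert 461: h=10, slot 10 occupied -> index 0.
Insert 168: h=3, slot 3 empty -> index 3.
Insert 146: h=3, slot 3 occupied -> index 4.
Insert 693: h=0, slot 0 occupied -> index 1.
Insert 473: h=0, slots 0,1,2,3,4 occupied -> index 5.
Table: [461, 693, 409, 168, 146, 473, -, -, -, -, 329]

693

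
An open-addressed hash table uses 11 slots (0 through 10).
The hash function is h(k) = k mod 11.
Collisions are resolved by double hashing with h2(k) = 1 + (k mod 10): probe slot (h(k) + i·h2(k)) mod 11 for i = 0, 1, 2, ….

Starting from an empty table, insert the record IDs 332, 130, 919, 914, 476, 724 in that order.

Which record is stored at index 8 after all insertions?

Insert 332: h=2, slot 2 empty → index 2.
Insert 130: h=9, slot 9 empty → index 9.
Insert 919: h=6, slot 6 empty → index 6.
Insert 914: h=1, slot 1 empty → index 1.
Insert 476: h=3, slot 3 empty → index 3.
Insert 724: h=9, h2=5, slots 9,3 occupied → index 8.
Table: [—, 914, 332, 476, —, —, 919, —, 724, 130, —]

724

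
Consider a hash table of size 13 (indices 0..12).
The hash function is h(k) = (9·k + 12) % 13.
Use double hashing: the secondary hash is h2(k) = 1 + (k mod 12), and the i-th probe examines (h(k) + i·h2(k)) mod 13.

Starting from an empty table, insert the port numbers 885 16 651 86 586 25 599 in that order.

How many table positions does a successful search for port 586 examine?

Insert 885: h=8, slot 8 empty -> index 8.
Insert 16: h=0, slot 0 empty -> index 0.
Insert 651: h=8, h2=4, slot 8 occupied -> index 12.
Insert 86: h=6, slot 6 empty -> index 6.
Insert 586: h=8, h2=11, slots 8,6 occupied -> index 4.
Insert 25: h=3, slot 3 empty -> index 3.
Insert 599: h=8, h2=12, slot 8 occupied -> index 7.
Table: [16, _, _, 25, 586, _, 86, 599, 885, _, _, _, 651]
Lookup 586: h=8, h2=11, probe 8,6,4 → found at 4.

3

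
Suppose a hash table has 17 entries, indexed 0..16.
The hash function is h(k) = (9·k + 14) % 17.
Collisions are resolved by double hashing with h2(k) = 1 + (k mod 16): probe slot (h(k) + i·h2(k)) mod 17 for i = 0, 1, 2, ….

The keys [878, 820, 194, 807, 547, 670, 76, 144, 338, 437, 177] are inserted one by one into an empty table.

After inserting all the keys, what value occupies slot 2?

144

878: h=11 → slot 11
820: h=16 → slot 16
194: h=9 → slot 9
807: h=1 → slot 1
547: h=7 → slot 7
670: h=9, h2=15, probe 9,7,5 → slot 5
76: h=1, h2=13, probe 1,14 → slot 14
144: h=1, h2=1, probe 1,2 → slot 2
338: h=13 → slot 13
437: h=3 → slot 3
177: h=9, h2=2, probe 9,11,13,15 → slot 15
Table: [—, 807, 144, 437, —, 670, —, 547, —, 194, —, 878, —, 338, 76, 177, 820]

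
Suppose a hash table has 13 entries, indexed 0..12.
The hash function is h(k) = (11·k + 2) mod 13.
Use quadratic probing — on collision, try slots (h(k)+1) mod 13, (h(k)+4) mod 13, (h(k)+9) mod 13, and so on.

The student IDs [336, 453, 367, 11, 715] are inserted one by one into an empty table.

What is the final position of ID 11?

336 hashes to 6; slot 6 is free → place at 6.
453 hashes to 6; 6 taken → place at 7.
367 hashes to 9; slot 9 is free → place at 9.
11 hashes to 6; 6,7 taken → place at 10.
715 hashes to 2; slot 2 is free → place at 2.
Table: [∅, ∅, 715, ∅, ∅, ∅, 336, 453, ∅, 367, 11, ∅, ∅]

10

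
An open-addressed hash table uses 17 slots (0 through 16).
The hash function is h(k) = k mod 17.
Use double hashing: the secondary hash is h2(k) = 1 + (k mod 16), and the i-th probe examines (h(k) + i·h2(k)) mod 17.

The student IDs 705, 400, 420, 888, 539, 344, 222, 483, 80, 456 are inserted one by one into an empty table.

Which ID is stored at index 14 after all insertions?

Insert 705: h=8, slot 8 empty -> index 8.
Insert 400: h=9, slot 9 empty -> index 9.
Insert 420: h=12, slot 12 empty -> index 12.
Insert 888: h=4, slot 4 empty -> index 4.
Insert 539: h=12, h2=12, slot 12 occupied -> index 7.
Insert 344: h=4, h2=9, slot 4 occupied -> index 13.
Insert 222: h=1, slot 1 empty -> index 1.
Insert 483: h=7, h2=4, slot 7 occupied -> index 11.
Insert 80: h=12, h2=1, slots 12,13 occupied -> index 14.
Insert 456: h=14, h2=9, slot 14 occupied -> index 6.
Table: [., 222, ., ., 888, ., 456, 539, 705, 400, ., 483, 420, 344, 80, ., .]

80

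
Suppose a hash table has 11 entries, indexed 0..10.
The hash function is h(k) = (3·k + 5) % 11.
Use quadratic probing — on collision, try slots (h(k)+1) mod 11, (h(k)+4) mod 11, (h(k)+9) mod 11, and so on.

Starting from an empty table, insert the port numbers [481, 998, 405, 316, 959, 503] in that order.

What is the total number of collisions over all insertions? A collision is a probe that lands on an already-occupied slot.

481: h=7 → slot 7
998: h=7, probe 7,8 → slot 8
405: h=10 → slot 10
316: h=7, probe 7,8,0 → slot 0
959: h=0, probe 0,1 → slot 1
503: h=7, probe 7,8,0,5 → slot 5
Table: [316, 959, —, —, —, 503, —, 481, 998, —, 405]

7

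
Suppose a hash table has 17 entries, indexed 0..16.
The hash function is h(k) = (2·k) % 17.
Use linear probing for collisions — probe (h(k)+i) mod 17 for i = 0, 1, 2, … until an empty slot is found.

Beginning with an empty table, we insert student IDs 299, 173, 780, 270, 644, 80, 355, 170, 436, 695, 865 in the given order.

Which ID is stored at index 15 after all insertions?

Insert 299: h=3, slot 3 empty => index 3.
Insert 173: h=6, slot 6 empty => index 6.
Insert 780: h=13, slot 13 empty => index 13.
Insert 270: h=13, slot 13 occupied => index 14.
Insert 644: h=13, slots 13,14 occupied => index 15.
Insert 80: h=7, slot 7 empty => index 7.
Insert 355: h=13, slots 13,14,15 occupied => index 16.
Insert 170: h=0, slot 0 empty => index 0.
Insert 436: h=5, slot 5 empty => index 5.
Insert 695: h=13, slots 13,14,15,16,0 occupied => index 1.
Insert 865: h=13, slots 13,14,15,16,0,1 occupied => index 2.
Table: [170, 695, 865, 299, -, 436, 173, 80, -, -, -, -, -, 780, 270, 644, 355]

644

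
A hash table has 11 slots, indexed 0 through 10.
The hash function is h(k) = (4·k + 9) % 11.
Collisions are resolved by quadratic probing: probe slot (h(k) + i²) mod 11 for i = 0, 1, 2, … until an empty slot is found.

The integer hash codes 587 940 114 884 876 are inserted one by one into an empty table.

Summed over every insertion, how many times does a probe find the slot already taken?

587: h=3 → slot 3
940: h=7 → slot 7
114: h=3, probe 3,4 → slot 4
884: h=3, probe 3,4,7,1 → slot 1
876: h=4, probe 4,5 → slot 5
Table: [., 884, ., 587, 114, 876, ., 940, ., ., .]

5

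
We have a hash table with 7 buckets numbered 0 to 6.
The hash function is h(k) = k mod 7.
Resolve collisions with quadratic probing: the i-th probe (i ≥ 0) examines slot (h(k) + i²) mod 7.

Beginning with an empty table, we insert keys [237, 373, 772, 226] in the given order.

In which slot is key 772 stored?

3

237: h=6 → slot 6
373: h=2 → slot 2
772: h=2, probe 2,3 → slot 3
226: h=2, probe 2,3,6,4 → slot 4
Table: [∅, ∅, 373, 772, 226, ∅, 237]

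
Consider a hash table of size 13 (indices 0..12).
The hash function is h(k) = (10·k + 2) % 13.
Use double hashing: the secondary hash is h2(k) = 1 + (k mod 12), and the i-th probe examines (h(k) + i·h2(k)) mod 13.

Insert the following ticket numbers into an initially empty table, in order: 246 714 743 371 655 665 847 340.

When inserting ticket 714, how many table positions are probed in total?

Insert 246: h=5, slot 5 empty → index 5.
Insert 714: h=5, h2=7, slot 5 occupied → index 12.
Insert 743: h=9, slot 9 empty → index 9.
Insert 371: h=7, slot 7 empty → index 7.
Insert 655: h=0, slot 0 empty → index 0.
Insert 665: h=9, h2=6, slot 9 occupied → index 2.
Insert 847: h=9, h2=8, slot 9 occupied → index 4.
Insert 340: h=9, h2=5, slot 9 occupied → index 1.
Table: [655, 340, 665, -, 847, 246, -, 371, -, 743, -, -, 714]

2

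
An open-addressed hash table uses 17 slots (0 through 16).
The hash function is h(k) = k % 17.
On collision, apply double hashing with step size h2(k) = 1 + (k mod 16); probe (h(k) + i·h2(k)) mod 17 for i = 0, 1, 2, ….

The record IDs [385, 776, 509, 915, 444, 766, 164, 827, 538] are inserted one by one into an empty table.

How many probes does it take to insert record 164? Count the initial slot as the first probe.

3

Insert 385: h=11, slot 11 empty -> index 11.
Insert 776: h=11, h2=9, slot 11 occupied -> index 3.
Insert 509: h=16, slot 16 empty -> index 16.
Insert 915: h=14, slot 14 empty -> index 14.
Insert 444: h=2, slot 2 empty -> index 2.
Insert 766: h=1, slot 1 empty -> index 1.
Insert 164: h=11, h2=5, slots 11,16 occupied -> index 4.
Insert 827: h=11, h2=12, slot 11 occupied -> index 6.
Insert 538: h=11, h2=11, slot 11 occupied -> index 5.
Table: [., 766, 444, 776, 164, 538, 827, ., ., ., ., 385, ., ., 915, ., 509]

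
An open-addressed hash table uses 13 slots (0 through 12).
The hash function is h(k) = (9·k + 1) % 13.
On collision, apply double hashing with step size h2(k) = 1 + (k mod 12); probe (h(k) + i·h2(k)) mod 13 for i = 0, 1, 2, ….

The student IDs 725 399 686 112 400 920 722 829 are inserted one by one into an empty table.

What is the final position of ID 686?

3

725 hashes to 0; slot 0 is free → place at 0.
399 hashes to 4; slot 4 is free → place at 4.
686 hashes to 0, h2=3; 0 taken → place at 3.
112 hashes to 8; slot 8 is free → place at 8.
400 hashes to 0, h2=5; 0 taken → place at 5.
920 hashes to 0, h2=9; 0 taken → place at 9.
722 hashes to 12; slot 12 is free → place at 12.
829 hashes to 0, h2=2; 0 taken → place at 2.
Table: [725, -, 829, 686, 399, 400, -, -, 112, 920, -, -, 722]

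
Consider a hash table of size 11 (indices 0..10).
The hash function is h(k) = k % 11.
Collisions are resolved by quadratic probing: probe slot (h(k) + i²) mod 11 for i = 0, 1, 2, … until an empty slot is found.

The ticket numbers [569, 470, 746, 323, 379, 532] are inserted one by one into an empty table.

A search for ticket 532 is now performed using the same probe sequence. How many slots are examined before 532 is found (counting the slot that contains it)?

569 hashes to 8; slot 8 is free => place at 8.
470 hashes to 8; 8 taken => place at 9.
746 hashes to 9; 9 taken => place at 10.
323 hashes to 4; slot 4 is free => place at 4.
379 hashes to 5; slot 5 is free => place at 5.
532 hashes to 4; 4,5,8 taken => place at 2.
Table: [_, _, 532, _, 323, 379, _, _, 569, 470, 746]
Lookup 532: h=4, probe 4,5,8,2 → found at 2.

4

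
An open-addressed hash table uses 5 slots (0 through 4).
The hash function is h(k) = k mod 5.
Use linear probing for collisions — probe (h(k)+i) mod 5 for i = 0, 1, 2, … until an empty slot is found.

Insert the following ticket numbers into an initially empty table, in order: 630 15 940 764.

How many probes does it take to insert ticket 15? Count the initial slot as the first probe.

2

Insert 630: h=0, slot 0 empty => index 0.
Insert 15: h=0, slot 0 occupied => index 1.
Insert 940: h=0, slots 0,1 occupied => index 2.
Insert 764: h=4, slot 4 empty => index 4.
Table: [630, 15, 940, -, 764]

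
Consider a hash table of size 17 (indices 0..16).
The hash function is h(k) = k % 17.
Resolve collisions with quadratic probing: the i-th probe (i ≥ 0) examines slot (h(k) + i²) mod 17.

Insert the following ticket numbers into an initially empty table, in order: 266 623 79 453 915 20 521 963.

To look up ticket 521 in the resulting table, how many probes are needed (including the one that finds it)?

5

266 hashes to 11; slot 11 is free → place at 11.
623 hashes to 11; 11 taken → place at 12.
79 hashes to 11; 11,12 taken → place at 15.
453 hashes to 11; 11,12,15 taken → place at 3.
915 hashes to 14; slot 14 is free → place at 14.
20 hashes to 3; 3 taken → place at 4.
521 hashes to 11; 11,12,15,3 taken → place at 10.
963 hashes to 11; 11,12,15,3,10 taken → place at 2.
Table: [_, _, 963, 453, 20, _, _, _, _, _, 521, 266, 623, _, 915, 79, _]
Lookup 521: h=11, probe 11,12,15,3,10 → found at 10.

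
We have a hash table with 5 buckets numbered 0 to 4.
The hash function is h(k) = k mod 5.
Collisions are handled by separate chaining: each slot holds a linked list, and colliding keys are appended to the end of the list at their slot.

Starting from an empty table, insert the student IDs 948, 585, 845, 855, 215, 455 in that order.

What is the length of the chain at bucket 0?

948 -> bucket 3
585 -> bucket 0
845 -> bucket 0 (collision)
855 -> bucket 0 (collision)
215 -> bucket 0 (collision)
455 -> bucket 0 (collision)
Final buckets:
0: 585 -> 845 -> 855 -> 215 -> 455
1: —
2: —
3: 948
4: —

5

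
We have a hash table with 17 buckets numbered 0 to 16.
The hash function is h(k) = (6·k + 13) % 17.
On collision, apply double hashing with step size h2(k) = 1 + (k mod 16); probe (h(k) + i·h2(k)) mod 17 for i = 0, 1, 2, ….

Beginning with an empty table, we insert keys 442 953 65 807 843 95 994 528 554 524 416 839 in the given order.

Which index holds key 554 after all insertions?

15

442: h=13 => slot 13
953: h=2 => slot 2
65: h=12 => slot 12
807: h=10 => slot 10
843: h=5 => slot 5
95: h=5, h2=16, probe 5,4 => slot 4
994: h=10, h2=3, probe 10,13,16 => slot 16
528: h=2, h2=1, probe 2,3 => slot 3
554: h=5, h2=11, probe 5,16,10,4,15 => slot 15
524: h=12, h2=13, probe 12,8 => slot 8
416: h=10, h2=1, probe 10,11 => slot 11
839: h=15, h2=8, probe 15,6 => slot 6
Table: [., ., 953, 528, 95, 843, 839, ., 524, ., 807, 416, 65, 442, ., 554, 994]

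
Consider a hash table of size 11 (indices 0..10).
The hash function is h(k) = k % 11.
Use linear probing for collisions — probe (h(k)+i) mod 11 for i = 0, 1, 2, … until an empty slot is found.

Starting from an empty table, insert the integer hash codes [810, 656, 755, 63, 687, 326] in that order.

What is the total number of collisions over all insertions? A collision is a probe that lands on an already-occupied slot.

810 hashes to 7; slot 7 is free -> place at 7.
656 hashes to 7; 7 taken -> place at 8.
755 hashes to 7; 7,8 taken -> place at 9.
63 hashes to 8; 8,9 taken -> place at 10.
687 hashes to 5; slot 5 is free -> place at 5.
326 hashes to 7; 7,8,9,10 taken -> place at 0.
Table: [326, ∅, ∅, ∅, ∅, 687, ∅, 810, 656, 755, 63]

9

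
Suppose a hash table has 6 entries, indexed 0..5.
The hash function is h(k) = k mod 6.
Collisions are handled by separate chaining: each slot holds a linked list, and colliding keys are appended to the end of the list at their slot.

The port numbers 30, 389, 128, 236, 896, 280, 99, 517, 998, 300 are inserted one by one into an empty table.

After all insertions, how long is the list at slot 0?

2

30 -> bucket 0
389 -> bucket 5
128 -> bucket 2
236 -> bucket 2 (collision)
896 -> bucket 2 (collision)
280 -> bucket 4
99 -> bucket 3
517 -> bucket 1
998 -> bucket 2 (collision)
300 -> bucket 0 (collision)
Final buckets:
0: 30 -> 300
1: 517
2: 128 -> 236 -> 896 -> 998
3: 99
4: 280
5: 389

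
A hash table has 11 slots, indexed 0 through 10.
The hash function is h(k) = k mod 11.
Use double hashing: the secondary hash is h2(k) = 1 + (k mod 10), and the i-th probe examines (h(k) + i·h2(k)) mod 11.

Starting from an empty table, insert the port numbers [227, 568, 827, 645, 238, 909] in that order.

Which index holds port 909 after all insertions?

6

227: h=7 -> slot 7
568: h=7, h2=9, probe 7,5 -> slot 5
827: h=2 -> slot 2
645: h=7, h2=6, probe 7,2,8 -> slot 8
238: h=7, h2=9, probe 7,5,3 -> slot 3
909: h=7, h2=10, probe 7,6 -> slot 6
Table: [_, _, 827, 238, _, 568, 909, 227, 645, _, _]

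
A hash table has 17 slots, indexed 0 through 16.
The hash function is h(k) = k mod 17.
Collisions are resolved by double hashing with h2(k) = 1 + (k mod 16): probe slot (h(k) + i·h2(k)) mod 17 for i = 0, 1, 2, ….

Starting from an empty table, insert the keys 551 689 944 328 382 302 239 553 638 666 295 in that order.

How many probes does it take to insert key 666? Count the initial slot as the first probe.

2

Insert 551: h=7, slot 7 empty => index 7.
Insert 689: h=9, slot 9 empty => index 9.
Insert 944: h=9, h2=1, slot 9 occupied => index 10.
Insert 328: h=5, slot 5 empty => index 5.
Insert 382: h=8, slot 8 empty => index 8.
Insert 302: h=13, slot 13 empty => index 13.
Insert 239: h=1, slot 1 empty => index 1.
Insert 553: h=9, h2=10, slot 9 occupied => index 2.
Insert 638: h=9, h2=15, slots 9,7,5 occupied => index 3.
Insert 666: h=3, h2=11, slot 3 occupied => index 14.
Insert 295: h=6, slot 6 empty => index 6.
Table: [_, 239, 553, 638, _, 328, 295, 551, 382, 689, 944, _, _, 302, 666, _, _]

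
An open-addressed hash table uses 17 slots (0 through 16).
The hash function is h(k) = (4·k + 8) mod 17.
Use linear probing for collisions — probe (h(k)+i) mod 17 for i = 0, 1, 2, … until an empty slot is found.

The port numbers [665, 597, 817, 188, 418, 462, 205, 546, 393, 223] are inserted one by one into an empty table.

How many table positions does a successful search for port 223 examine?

6

665: h=16 → slot 16
597: h=16, probe 16,0 → slot 0
817: h=12 → slot 12
188: h=12, probe 12,13 → slot 13
418: h=14 → slot 14
462: h=3 → slot 3
205: h=12, probe 12,13,14,15 → slot 15
546: h=16, probe 16,0,1 → slot 1
393: h=16, probe 16,0,1,2 → slot 2
223: h=16, probe 16,0,1,2,3,4 → slot 4
Table: [597, 546, 393, 462, 223, —, —, —, —, —, —, —, 817, 188, 418, 205, 665]
Lookup 223: h=16, probe 16,0,1,2,3,4 → found at 4.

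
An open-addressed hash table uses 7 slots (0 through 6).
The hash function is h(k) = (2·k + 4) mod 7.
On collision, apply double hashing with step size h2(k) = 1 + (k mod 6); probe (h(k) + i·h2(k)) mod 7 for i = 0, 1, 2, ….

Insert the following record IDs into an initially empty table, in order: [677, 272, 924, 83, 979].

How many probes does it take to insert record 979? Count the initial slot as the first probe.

Insert 677: h=0, slot 0 empty => index 0.
Insert 272: h=2, slot 2 empty => index 2.
Insert 924: h=4, slot 4 empty => index 4.
Insert 83: h=2, h2=6, slot 2 occupied => index 1.
Insert 979: h=2, h2=2, slots 2,4 occupied => index 6.
Table: [677, 83, 272, -, 924, -, 979]

3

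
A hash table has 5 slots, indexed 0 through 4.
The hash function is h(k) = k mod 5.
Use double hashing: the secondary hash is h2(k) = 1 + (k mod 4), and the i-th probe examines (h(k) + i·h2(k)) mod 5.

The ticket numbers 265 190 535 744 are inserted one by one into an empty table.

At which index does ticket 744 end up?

1

265: h=0 => slot 0
190: h=0, h2=3, probe 0,3 => slot 3
535: h=0, h2=4, probe 0,4 => slot 4
744: h=4, h2=1, probe 4,0,1 => slot 1
Table: [265, 744, —, 190, 535]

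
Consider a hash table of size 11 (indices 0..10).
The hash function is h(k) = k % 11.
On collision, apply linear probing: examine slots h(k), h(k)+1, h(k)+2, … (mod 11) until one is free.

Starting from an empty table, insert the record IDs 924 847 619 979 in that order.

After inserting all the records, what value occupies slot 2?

Insert 924: h=0, slot 0 empty -> index 0.
Insert 847: h=0, slot 0 occupied -> index 1.
Insert 619: h=3, slot 3 empty -> index 3.
Insert 979: h=0, slots 0,1 occupied -> index 2.
Table: [924, 847, 979, 619, _, _, _, _, _, _, _]

979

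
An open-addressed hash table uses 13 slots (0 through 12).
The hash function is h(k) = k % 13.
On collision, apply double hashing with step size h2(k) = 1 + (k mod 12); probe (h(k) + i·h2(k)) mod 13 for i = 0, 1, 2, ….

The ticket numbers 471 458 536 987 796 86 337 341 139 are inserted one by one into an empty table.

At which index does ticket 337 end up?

1

471: h=3 → slot 3
458: h=3, h2=3, probe 3,6 → slot 6
536: h=3, h2=9, probe 3,12 → slot 12
987: h=12, h2=4, probe 12,3,7 → slot 7
796: h=3, h2=5, probe 3,8 → slot 8
86: h=8, h2=3, probe 8,11 → slot 11
337: h=12, h2=2, probe 12,1 → slot 1
341: h=3, h2=6, probe 3,9 → slot 9
139: h=9, h2=8, probe 9,4 → slot 4
Table: [., 337, ., 471, 139, ., 458, 987, 796, 341, ., 86, 536]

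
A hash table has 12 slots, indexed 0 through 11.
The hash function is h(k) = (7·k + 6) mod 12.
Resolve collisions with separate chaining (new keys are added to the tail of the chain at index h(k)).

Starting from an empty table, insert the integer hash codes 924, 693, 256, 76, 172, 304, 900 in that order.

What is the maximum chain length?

4

924 → bucket 6
693 → bucket 9
256 → bucket 10
76 → bucket 10 (collision)
172 → bucket 10 (collision)
304 → bucket 10 (collision)
900 → bucket 6 (collision)
Final buckets:
0: .
1: .
2: .
3: .
4: .
5: .
6: 924 -> 900
7: .
8: .
9: 693
10: 256 -> 76 -> 172 -> 304
11: .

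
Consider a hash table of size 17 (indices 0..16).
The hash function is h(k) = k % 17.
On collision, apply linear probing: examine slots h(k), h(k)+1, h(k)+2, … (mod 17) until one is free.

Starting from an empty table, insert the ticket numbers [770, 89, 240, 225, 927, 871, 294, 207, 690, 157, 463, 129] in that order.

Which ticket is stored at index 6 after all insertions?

225

770: h=5 => slot 5
89: h=4 => slot 4
240: h=2 => slot 2
225: h=4, probe 4,5,6 => slot 6
927: h=9 => slot 9
871: h=4, probe 4,5,6,7 => slot 7
294: h=5, probe 5,6,7,8 => slot 8
207: h=3 => slot 3
690: h=10 => slot 10
157: h=4, probe 4,5,6,7,8,9,10,11 => slot 11
463: h=4, probe 4,5,6,7,8,9,10,11,12 => slot 12
129: h=10, probe 10,11,12,13 => slot 13
Table: [., ., 240, 207, 89, 770, 225, 871, 294, 927, 690, 157, 463, 129, ., ., .]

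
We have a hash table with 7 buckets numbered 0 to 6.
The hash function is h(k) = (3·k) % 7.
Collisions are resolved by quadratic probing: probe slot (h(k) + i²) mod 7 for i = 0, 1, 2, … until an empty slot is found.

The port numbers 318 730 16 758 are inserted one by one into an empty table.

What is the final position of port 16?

Insert 318: h=2, slot 2 empty → index 2.
Insert 730: h=6, slot 6 empty → index 6.
Insert 16: h=6, slot 6 occupied → index 0.
Insert 758: h=6, slots 6,0 occupied → index 3.
Table: [16, ∅, 318, 758, ∅, ∅, 730]

0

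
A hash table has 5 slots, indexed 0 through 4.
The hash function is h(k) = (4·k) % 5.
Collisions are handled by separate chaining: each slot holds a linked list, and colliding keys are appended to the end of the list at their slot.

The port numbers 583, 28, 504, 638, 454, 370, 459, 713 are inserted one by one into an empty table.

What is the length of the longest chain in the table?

583 -> bucket 2
28 -> bucket 2 (collision)
504 -> bucket 1
638 -> bucket 2 (collision)
454 -> bucket 1 (collision)
370 -> bucket 0
459 -> bucket 1 (collision)
713 -> bucket 2 (collision)
Final buckets:
0: 370
1: 504 -> 454 -> 459
2: 583 -> 28 -> 638 -> 713
3: .
4: .

4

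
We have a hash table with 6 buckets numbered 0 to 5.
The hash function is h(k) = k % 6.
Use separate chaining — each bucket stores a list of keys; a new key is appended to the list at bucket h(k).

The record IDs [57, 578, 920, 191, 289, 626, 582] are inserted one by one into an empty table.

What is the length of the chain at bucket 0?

Insert 57: h=3, bucket 3 empty -> new chain.
Insert 578: h=2, bucket 2 empty -> new chain.
Insert 920: h=2, bucket 2 nonempty -> append to chain.
Insert 191: h=5, bucket 5 empty -> new chain.
Insert 289: h=1, bucket 1 empty -> new chain.
Insert 626: h=2, bucket 2 nonempty -> append to chain.
Insert 582: h=0, bucket 0 empty -> new chain.
Final buckets:
0: 582
1: 289
2: 578 -> 920 -> 626
3: 57
4: .
5: 191

1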